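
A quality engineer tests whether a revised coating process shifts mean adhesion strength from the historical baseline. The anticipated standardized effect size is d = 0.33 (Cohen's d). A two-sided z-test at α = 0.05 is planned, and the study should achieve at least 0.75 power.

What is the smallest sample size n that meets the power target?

For power 0.75 need Φ(δ − z_{0.025}) = 0.75, so δ = z_{0.025} + z_{0.25} = 1.960 + 0.674 = 2.634.
(Ignoring the negligible lower-tail rejection probability gives the usual closed-form inversion.)
δ = d·√n ⇒ n = (δ/d)² = (2.634 / 0.33)² = 63.73.
Round up to the next whole unit.

n = 64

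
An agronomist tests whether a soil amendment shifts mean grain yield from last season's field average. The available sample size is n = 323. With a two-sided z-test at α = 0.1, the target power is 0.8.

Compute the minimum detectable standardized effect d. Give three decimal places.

d ≈ 0.138

Required noncentrality: δ = z_{0.05} + z_{0.20} = 1.645 + 0.842 = 2.486.
(The second rejection-region term Φ(−δ − z_{α/2}) is negligible and dropped.)
δ = d·√n ⇒ d = δ/√n = 2.486/√323 = 0.1384.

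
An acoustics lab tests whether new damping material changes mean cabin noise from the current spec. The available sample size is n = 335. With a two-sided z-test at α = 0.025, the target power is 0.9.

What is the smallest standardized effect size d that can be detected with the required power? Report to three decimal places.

d ≈ 0.192

Required noncentrality: δ = z_{0.0125} + z_{0.10} = 2.241 + 1.282 = 3.523.
(The second rejection-region term Φ(−δ − z_{α/2}) is negligible and dropped.)
δ = d·√n ⇒ d = δ/√n = 3.523/√335 = 0.1925.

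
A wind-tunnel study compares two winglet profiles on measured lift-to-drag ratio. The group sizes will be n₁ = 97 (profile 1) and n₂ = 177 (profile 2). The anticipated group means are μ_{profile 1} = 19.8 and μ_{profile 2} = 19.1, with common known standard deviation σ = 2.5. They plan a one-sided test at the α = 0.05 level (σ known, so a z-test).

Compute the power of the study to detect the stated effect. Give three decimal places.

Power ≈ 0.716

Standardized effect: d = |μ_{profile 1} − μ_{profile 2}| / σ = |19.8 − 19.1| / 2.5 = 0.2800
Noncentrality parameter: δ = d / √(1/n₁ + 1/n₂) = 0.2800 / √(1/97 + 1/177) = 2.2164
One-sided α = 0.05 → critical value z_{0.05} = 1.645.
Power = Φ(δ − 1.645) = Φ(0.572) = 0.7162.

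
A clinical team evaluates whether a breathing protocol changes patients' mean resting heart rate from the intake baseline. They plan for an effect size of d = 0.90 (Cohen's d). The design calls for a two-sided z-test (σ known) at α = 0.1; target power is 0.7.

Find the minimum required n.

n = 6

For power 0.7 need Φ(δ − z_{0.05}) = 0.7, so δ = z_{0.05} + z_{0.30} = 1.645 + 0.524 = 2.169.
(Ignoring the negligible lower-tail rejection probability gives the usual closed-form inversion.)
δ = d·√n ⇒ n = (δ/d)² = (2.169 / 0.90)² = 5.81.
Round up to the next whole unit.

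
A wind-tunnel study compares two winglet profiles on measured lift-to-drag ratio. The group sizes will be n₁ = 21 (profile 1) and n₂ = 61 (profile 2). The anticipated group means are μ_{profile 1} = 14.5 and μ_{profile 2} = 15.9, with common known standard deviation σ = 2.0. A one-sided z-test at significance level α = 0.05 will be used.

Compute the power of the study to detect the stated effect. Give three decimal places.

Power ≈ 0.869

Standardized effect: d = |μ_{profile 1} − μ_{profile 2}| / σ = |14.5 − 15.9| / 2.0 = 0.7000
Noncentrality parameter: δ = d / √(1/n₁ + 1/n₂) = 0.7000 / √(1/21 + 1/61) = 2.7667
Critical value for a one-sided test at α = 0.05: z_α = 1.645.
Power = Φ(δ − 1.645) = Φ(1.122) = 0.8690.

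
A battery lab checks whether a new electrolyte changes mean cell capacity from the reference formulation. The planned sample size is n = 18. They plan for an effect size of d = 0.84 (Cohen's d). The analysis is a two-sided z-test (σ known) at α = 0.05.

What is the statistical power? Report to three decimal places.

Power ≈ 0.946

Noncentrality parameter: δ = d·√n = 0.84 × √18 = 3.5638
Two-sided α = 0.05 → critical value z_{0.025} = 1.960.
Power = Φ(δ − 1.960) + Φ(−δ − 1.960) = Φ(1.604) + Φ(-5.524) = 0.9456 + 0.0000 = 0.9456.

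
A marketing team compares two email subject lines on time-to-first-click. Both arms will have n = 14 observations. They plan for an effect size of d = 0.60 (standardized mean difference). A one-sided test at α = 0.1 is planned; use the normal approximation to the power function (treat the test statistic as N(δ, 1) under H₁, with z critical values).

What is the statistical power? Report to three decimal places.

Noncentrality parameter: λ = d·√(n/2) = 0.60 × √(14/2) = 1.5875
Critical value for a one-sided test at α = 0.1: z_α = 1.282.
Power = P(Z > 1.282 − λ) = Φ(0.306) = 0.6202.

Power ≈ 0.620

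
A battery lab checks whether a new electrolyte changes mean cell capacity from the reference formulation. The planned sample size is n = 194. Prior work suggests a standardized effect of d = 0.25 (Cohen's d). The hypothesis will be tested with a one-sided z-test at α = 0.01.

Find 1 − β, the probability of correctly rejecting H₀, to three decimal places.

Noncentrality parameter: δ = d·√n = 0.25 × √194 = 3.4821
Critical value for a one-sided test at α = 0.01: z_α = 2.326.
Power = Φ(δ − 2.326) = Φ(1.156) = 0.8761.

Power ≈ 0.876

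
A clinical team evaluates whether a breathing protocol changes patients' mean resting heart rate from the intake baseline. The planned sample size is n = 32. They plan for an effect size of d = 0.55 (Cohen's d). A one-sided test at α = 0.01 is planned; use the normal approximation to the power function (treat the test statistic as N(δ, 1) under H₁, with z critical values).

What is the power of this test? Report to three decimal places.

Power ≈ 0.784

Noncentrality parameter: δ = d·√n = 0.55 × √32 = 3.1113
One-sided α = 0.01 → critical value z_{0.01} = 2.326.
Power = P(Z > 2.326 − δ) = Φ(0.785) = 0.7838.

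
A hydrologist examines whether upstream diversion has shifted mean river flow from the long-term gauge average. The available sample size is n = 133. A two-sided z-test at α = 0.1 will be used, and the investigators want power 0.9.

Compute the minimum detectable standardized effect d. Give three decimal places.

d ≈ 0.254

Required noncentrality: δ = z_{0.05} + z_{0.10} = 1.645 + 1.282 = 2.926.
(The second rejection-region term Φ(−δ − z_{α/2}) is negligible and dropped.)
δ = d·√n ⇒ d = δ/√n = 2.926/√133 = 0.2538.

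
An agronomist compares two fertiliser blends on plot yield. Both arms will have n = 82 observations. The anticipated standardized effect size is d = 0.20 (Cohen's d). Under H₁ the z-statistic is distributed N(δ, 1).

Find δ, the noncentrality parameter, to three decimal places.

δ ≈ 1.281

δ = d·√(n/2) = 0.20 × √(82/2) = 1.2806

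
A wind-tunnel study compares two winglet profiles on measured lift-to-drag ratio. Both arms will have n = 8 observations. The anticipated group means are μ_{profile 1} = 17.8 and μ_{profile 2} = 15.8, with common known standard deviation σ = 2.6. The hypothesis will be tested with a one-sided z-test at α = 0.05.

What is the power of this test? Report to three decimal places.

Power ≈ 0.458

Standardized effect: d = |μ_{profile 1} − μ_{profile 2}| / σ = |17.8 − 15.8| / 2.6 = 0.7692
Noncentrality parameter: δ = d·√(n/2) = 0.7692 × √(8/2) = 1.5385
One-sided α = 0.05 → critical value z_{0.05} = 1.645.
Power = Φ(δ − 1.645) = Φ(-0.106) = 0.4576.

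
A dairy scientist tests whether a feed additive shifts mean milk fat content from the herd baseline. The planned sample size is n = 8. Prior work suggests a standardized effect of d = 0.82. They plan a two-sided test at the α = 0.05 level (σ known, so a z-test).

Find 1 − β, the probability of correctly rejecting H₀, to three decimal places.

Noncentrality parameter: δ = d·√n = 0.82 × √8 = 2.3193
Two-sided α = 0.05 → critical value z_{0.025} = 1.960.
Power = Φ(δ − 1.960) + Φ(−δ − 1.960) = Φ(0.359) + Φ(-4.279) = 0.6403 + 0.0000 = 0.6403.

Power ≈ 0.640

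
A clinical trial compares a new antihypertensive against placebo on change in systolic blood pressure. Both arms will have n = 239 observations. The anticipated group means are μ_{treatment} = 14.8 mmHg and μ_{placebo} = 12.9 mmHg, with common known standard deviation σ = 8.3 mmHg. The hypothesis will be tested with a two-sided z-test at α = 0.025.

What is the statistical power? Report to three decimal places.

Power ≈ 0.603

Standardized effect: d = |μ_{treatment} − μ_{placebo}| / σ = |14.8 − 12.9| / 8.3 = 0.2289
Noncentrality parameter: δ = d·√(n/2) = 0.2289 × √(239/2) = 2.5024
Critical value for a two-sided test at α = 0.025: z_{α/2} = 2.241.
Power = Φ(δ − 2.241) + Φ(−δ − 2.241) = Φ(0.261) + Φ(-4.744) = 0.6030 + 0.0000 = 0.6030.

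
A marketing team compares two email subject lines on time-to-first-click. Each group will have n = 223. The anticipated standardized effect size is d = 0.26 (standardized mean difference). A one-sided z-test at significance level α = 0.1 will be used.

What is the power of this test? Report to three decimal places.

Power ≈ 0.928

Noncentrality parameter: δ = d·√(n/2) = 0.26 × √(223/2) = 2.7454
Critical value for a one-sided test at α = 0.1: z_α = 1.282.
Power = P(Z > 1.282 − δ) = Φ(1.464) = 0.9284.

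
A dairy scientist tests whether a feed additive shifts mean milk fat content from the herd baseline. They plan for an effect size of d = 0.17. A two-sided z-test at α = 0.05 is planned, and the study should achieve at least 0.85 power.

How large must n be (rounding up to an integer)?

For power 0.85 need Φ(δ − z_{0.025}) = 0.85, so δ = z_{0.025} + z_{0.15} = 1.960 + 1.036 = 2.996.
(For δ > 0 the lower-tail rejection region contributes negligibly to power, so the one-term inversion is standard.)
δ = d·√n ⇒ n = (δ/d)² = (2.996 / 0.17)² = 310.67.
Round up to the next whole unit.

n = 311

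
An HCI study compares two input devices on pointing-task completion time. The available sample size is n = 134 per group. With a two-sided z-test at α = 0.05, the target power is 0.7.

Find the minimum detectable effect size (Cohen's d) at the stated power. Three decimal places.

Need Φ(δ − 1.960) = 0.7, so δ = 1.960 + 0.524 = 2.484.
(Lower-tail contribution to power is negligible for δ > 0.)
δ = d·√(n/2) ⇒ d = δ/√(n/2) = 2.484/√(134/2) = 0.3035.

d ≈ 0.304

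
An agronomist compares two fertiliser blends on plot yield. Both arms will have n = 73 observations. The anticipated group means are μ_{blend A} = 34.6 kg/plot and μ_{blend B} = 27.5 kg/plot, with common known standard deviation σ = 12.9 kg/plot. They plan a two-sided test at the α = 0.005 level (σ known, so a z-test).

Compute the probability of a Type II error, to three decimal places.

β ≈ 0.302

Standardized effect: d = |μ_{blend A} − μ_{blend B}| / σ = |34.6 − 27.5| / 12.9 = 0.5504
Noncentrality parameter: δ = d·√(n/2) = 0.5504 × √(73/2) = 3.3252
Critical value for a two-sided test at α = 0.005: z_{α/2} = 2.807.
Power = Φ(δ − 2.807) + Φ(−δ − 2.807) = Φ(0.518) + Φ(-6.132) = 0.6978 + 0.0000 = 0.6978.
Type II error: β = 1 − power = 1 − 0.6978 = 0.3022.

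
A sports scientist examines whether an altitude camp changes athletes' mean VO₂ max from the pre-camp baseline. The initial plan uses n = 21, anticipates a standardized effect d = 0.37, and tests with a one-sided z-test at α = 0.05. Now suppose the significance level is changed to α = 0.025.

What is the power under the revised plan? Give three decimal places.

δ = d·√n = 0.37 × √21 = 1.6956 (unchanged). New critical value: z_{0.025} = 1.960.
Revised power = Φ(δ − 1.960) = Φ(-0.264) = 0.3957.

Power ≈ 0.396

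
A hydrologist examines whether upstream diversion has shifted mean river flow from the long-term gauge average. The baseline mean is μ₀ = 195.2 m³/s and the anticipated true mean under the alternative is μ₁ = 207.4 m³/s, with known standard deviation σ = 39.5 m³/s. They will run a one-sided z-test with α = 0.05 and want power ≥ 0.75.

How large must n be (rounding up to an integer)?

n = 57

Standardized effect: d = |μ₁ − μ₀| / σ = |207.4 − 195.2| / 39.5 = 0.3089
For power 0.75 need Φ(δ − z_{0.05}) = 0.75, so δ = z_{0.05} + z_{0.25} = 1.645 + 0.674 = 2.319.
δ = d·√n ⇒ n = (δ/d)² = (2.319 / 0.3089)² = 56.39.
Round up to the next whole unit.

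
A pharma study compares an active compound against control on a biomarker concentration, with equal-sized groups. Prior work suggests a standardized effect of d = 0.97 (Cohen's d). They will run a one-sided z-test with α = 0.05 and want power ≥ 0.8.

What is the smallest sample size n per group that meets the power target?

n = 14 per group

Set Φ(δ − 1.645) = 0.8; then δ − 1.645 = Φ⁻¹(0.8) = 0.842, giving δ = 2.486.
δ = d·√(n/2) ⇒ n = 2(δ/d)² = 2 × (2.486 / 0.97)² = 13.14.
Round up to the next whole unit.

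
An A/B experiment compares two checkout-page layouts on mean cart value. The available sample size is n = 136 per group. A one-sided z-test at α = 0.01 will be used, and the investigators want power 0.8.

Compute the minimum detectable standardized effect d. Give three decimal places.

d ≈ 0.384

Required noncentrality: δ = z_{0.01} + z_{0.20} = 2.326 + 0.842 = 3.168.
δ = d·√(n/2) ⇒ d = δ/√(n/2) = 3.168/√(136/2) = 0.3842.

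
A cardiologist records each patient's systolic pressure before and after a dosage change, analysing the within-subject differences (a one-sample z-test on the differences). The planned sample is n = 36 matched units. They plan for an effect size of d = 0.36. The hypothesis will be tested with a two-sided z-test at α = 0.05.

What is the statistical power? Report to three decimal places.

Noncentrality parameter: λ = d·√n = 0.36 × √36 = 2.1600
Two-sided α = 0.05 → critical value z_{0.025} = 1.960.
Power = Φ(λ − 1.960) + Φ(−λ − 1.960) = Φ(0.200) + Φ(-4.120) = 0.5793 + 0.0000 = 0.5793.

Power ≈ 0.579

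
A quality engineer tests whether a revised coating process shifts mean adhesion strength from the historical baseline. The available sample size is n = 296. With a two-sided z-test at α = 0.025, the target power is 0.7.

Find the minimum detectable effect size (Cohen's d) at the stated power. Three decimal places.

Required noncentrality: δ = z_{0.0125} + z_{0.30} = 2.241 + 0.524 = 2.766.
(Lower-tail contribution to power is negligible for δ > 0.)
δ = d·√n ⇒ d = δ/√n = 2.766/√296 = 0.1608.

d ≈ 0.161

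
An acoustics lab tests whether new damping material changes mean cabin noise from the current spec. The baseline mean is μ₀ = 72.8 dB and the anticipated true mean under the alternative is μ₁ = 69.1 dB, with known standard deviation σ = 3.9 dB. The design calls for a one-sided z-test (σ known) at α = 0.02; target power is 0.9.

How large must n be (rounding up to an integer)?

n = 13

Standardized effect: d = |μ₁ − μ₀| / σ = |69.1 − 72.8| / 3.9 = 0.9487
Set Φ(δ − 2.054) = 0.9; then δ − 2.054 = Φ⁻¹(0.9) = 1.282, giving δ = 3.335.
δ = d·√n ⇒ n = (δ/d)² = (3.335 / 0.9487)² = 12.36.
Round up to the next whole unit.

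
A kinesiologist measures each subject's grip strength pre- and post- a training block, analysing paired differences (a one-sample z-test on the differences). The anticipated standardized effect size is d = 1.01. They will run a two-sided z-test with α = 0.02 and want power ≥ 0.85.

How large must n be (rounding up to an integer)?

Set Φ(δ − 2.326) = 0.85; then δ − 2.326 = Φ⁻¹(0.85) = 1.036, giving δ = 3.363.
(For δ > 0 the lower-tail rejection region contributes negligibly to power, so the one-term inversion is standard.)
δ = d·√n ⇒ n = (δ/d)² = (3.363 / 1.01)² = 11.09.
Rounding up, n = 12.

n = 12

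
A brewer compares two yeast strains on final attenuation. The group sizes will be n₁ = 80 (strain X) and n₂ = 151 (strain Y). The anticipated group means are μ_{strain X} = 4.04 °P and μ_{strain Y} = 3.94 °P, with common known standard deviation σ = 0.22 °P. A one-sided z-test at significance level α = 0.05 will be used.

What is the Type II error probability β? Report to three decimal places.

Standardized effect: d = |μ_{strain X} − μ_{strain Y}| / σ = |4.04 − 3.94| / 0.22 = 0.4545
Noncentrality parameter: δ = d / √(1/n₁ + 1/n₂) = 0.4545 / √(1/80 + 1/151) = 3.2870
One-sided α = 0.05 → critical value z_{0.05} = 1.645.
Power = Φ(δ − 1.645) = Φ(1.642) = 0.9497.
Type II error: β = 1 − power = 1 − 0.9497 = 0.0503.

β ≈ 0.050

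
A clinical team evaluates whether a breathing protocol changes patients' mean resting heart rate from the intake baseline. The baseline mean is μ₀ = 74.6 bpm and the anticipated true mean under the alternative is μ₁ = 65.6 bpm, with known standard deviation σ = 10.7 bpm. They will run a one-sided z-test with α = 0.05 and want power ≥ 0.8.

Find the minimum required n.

n = 9

Standardized effect: d = |μ₁ − μ₀| / σ = |65.6 − 74.6| / 10.7 = 0.8411
For power 0.8 need Φ(δ − z_{0.05}) = 0.8, so δ = z_{0.05} + z_{0.20} = 1.645 + 0.842 = 2.486.
δ = d·√n ⇒ n = (δ/d)² = (2.486 / 0.8411)² = 8.74.
Rounding up, n = 9.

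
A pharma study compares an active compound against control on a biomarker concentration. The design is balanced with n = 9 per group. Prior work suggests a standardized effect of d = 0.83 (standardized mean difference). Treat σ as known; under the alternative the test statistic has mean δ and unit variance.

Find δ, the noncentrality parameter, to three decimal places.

The noncentrality parameter scales effect size by the design's sample-size factor: δ = d·√(n/2) = 0.83 × √(9/2) = 1.7607

δ ≈ 1.761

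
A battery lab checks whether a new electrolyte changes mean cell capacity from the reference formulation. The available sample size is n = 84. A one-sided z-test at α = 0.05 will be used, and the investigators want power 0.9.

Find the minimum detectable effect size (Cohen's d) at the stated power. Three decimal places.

d ≈ 0.319

Required noncentrality: δ = z_{0.05} + z_{0.10} = 1.645 + 1.282 = 2.926.
δ = d·√n ⇒ d = δ/√n = 2.926/√84 = 0.3193.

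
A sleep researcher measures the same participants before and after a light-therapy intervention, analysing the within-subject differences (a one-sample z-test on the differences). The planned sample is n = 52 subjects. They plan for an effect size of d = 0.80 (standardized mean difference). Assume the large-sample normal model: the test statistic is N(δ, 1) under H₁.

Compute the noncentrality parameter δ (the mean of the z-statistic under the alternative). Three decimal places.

The noncentrality parameter scales effect size by the design's sample-size factor: δ = d·√n = 0.80 × √52 = 5.7689

δ ≈ 5.769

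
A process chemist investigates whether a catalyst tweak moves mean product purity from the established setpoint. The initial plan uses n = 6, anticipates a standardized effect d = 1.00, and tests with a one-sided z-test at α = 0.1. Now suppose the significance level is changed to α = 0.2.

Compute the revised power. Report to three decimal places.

Power ≈ 0.946

δ = d·√n = 1.00 × √6 = 2.4495 (unchanged). New critical value: z_{0.2} = 0.842.
Revised power = Φ(δ − 0.842) = Φ(1.608) = 0.9461.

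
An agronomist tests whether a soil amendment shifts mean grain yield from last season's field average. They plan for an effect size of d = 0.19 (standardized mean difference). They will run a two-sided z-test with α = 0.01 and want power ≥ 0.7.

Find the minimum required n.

Set Φ(δ − 2.576) = 0.7; then δ − 2.576 = Φ⁻¹(0.7) = 0.524, giving δ = 3.100.
(The Φ(−δ − z_{α/2}) term is vanishingly small for δ > 0 and is dropped in the standard sample-size formula.)
δ = d·√n ⇒ n = (δ/d)² = (3.100 / 0.19)² = 266.24.
Round up to the next whole unit.

n = 267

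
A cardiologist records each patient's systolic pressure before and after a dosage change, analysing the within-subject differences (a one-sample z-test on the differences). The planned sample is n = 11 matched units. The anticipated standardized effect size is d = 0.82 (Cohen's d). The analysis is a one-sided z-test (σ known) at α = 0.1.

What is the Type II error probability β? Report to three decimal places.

Noncentrality parameter: δ = d·√n = 0.82 × √11 = 2.7196
One-sided α = 0.1 → critical value z_{0.1} = 1.282.
Power = Φ(δ − 1.282) = Φ(1.438) = 0.9248.
Type II error: β = 1 − power = 1 − 0.9248 = 0.0752.

β ≈ 0.075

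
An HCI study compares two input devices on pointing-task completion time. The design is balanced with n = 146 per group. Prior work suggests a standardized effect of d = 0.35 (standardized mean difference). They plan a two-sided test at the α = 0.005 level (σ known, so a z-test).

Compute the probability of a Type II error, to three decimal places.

Noncentrality parameter: δ = d·√(n/2) = 0.35 × √(146/2) = 2.9904
Two-sided α = 0.005 → critical value z_{0.0025} = 2.807.
Power = Φ(δ − 2.807) + Φ(−δ − 2.807) = Φ(0.183) + Φ(-5.797) = 0.5727 + 0.0000 = 0.5727.
Type II error: β = 1 − power = 1 − 0.5727 = 0.4273.

β ≈ 0.427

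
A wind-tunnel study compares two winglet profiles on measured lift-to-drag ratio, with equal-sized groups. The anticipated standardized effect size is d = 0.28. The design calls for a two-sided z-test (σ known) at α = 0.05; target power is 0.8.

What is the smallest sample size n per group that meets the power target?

n = 201 per group

Set Φ(δ − 1.960) = 0.8; then δ − 1.960 = Φ⁻¹(0.8) = 0.842, giving δ = 2.802.
(For δ > 0 the lower-tail rejection region contributes negligibly to power, so the one-term inversion is standard.)
δ = d·√(n/2) ⇒ n = 2(δ/d)² = 2 × (2.802 / 0.28)² = 200.23.
Rounding up, n = 201 per group.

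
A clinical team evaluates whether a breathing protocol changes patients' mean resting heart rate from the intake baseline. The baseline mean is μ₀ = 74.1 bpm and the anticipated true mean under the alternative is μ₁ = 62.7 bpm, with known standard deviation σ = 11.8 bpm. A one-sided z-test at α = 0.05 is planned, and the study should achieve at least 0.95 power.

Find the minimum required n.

Standardized effect: d = |μ₁ − μ₀| / σ = |62.7 − 74.1| / 11.8 = 0.9661
Set Φ(δ − 1.645) = 0.95; then δ − 1.645 = Φ⁻¹(0.95) = 1.645, giving δ = 3.290.
δ = d·√n ⇒ n = (δ/d)² = (3.290 / 0.9661)² = 11.59.
Rounding up, n = 12.

n = 12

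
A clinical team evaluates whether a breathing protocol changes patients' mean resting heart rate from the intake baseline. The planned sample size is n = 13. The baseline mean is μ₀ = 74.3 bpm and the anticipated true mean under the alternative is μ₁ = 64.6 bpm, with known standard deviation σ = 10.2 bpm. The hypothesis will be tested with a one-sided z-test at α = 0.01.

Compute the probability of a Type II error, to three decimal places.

Standardized effect: d = |μ₁ − μ₀| / σ = |64.6 − 74.3| / 10.2 = 0.9510
Noncentrality parameter: δ = d·√n = 0.9510 × √13 = 3.4288
One-sided α = 0.01 → critical value z_{0.01} = 2.326.
Power = P(Z > 2.326 − δ) = Φ(1.102) = 0.8649.
Type II error: β = 1 − power = 1 − 0.8649 = 0.1351.

β ≈ 0.135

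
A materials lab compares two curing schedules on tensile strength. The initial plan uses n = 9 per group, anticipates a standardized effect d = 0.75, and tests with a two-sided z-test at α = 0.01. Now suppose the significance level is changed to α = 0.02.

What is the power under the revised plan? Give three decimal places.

Power ≈ 0.231

δ = d·√(n/2) = 0.75 × √(9/2) = 1.5910 (unchanged). New critical value: z_{0.01} = 2.326.
Revised power = Φ(δ − 2.326) + Φ(−δ − 2.326) = Φ(-0.735) + Φ(-3.917) = 0.2311 + 0.0000 = 0.2311.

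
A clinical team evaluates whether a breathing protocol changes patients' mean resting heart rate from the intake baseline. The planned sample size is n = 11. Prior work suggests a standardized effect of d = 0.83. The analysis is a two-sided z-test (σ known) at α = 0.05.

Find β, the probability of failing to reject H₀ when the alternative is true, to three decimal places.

Noncentrality parameter: δ = d·√n = 0.83 × √11 = 2.7528
Critical value for a two-sided test at α = 0.05: z_{α/2} = 1.960.
Power = Φ(δ − 1.960) + Φ(−δ − 1.960) = Φ(0.793) + Φ(-4.713) = 0.7861 + 0.0000 = 0.7861.
Type II error: β = 1 − power = 1 − 0.7861 = 0.2139.

β ≈ 0.214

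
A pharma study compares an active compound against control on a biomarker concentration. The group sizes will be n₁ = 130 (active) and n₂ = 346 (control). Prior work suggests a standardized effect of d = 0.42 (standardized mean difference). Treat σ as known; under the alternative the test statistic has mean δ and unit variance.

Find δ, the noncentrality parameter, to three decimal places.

δ ≈ 4.083

δ = d / √(1/n₁ + 1/n₂) = 0.42 / √(1/130 + 1/346) = 4.0828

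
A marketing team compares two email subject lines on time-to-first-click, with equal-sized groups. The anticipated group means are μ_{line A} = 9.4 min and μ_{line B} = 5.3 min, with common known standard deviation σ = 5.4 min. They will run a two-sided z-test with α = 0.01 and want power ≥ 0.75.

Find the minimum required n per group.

Standardized effect: d = |μ_{line A} − μ_{line B}| / σ = |9.4 − 5.3| / 5.4 = 0.7593
Set Φ(δ − 2.576) = 0.75; then δ − 2.576 = Φ⁻¹(0.75) = 0.674, giving δ = 3.250.
(The Φ(−δ − z_{α/2}) term is vanishingly small for δ > 0 and is dropped in the standard sample-size formula.)
δ = d·√(n/2) ⇒ n = 2(δ/d)² = 2 × (3.250 / 0.7593)² = 36.65.
Rounding up, n = 37 per group.

n = 37 per group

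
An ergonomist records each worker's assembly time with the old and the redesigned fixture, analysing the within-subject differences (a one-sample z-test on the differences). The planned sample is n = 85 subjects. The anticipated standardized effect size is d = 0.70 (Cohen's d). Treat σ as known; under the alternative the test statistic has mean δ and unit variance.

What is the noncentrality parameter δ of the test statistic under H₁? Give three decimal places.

δ = d·√n = 0.70 × √85 = 6.4537

δ ≈ 6.454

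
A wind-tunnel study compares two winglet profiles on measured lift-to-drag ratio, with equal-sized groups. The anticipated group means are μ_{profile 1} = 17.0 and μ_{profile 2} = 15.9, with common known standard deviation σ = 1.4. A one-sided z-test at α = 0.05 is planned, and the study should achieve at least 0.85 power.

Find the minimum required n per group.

n = 24 per group

Standardized effect: d = |μ_{profile 1} − μ_{profile 2}| / σ = |17.0 − 15.9| / 1.4 = 0.7857
For power 0.85 need Φ(δ − z_{0.05}) = 0.85, so δ = z_{0.05} + z_{0.15} = 1.645 + 1.036 = 2.681.
δ = d·√(n/2) ⇒ n = 2(δ/d)² = 2 × (2.681 / 0.7857)² = 23.29.
Round up to the next whole unit.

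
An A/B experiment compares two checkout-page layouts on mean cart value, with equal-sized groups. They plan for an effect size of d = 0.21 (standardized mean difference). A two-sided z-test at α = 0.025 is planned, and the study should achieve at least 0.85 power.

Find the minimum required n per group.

n = 488 per group

Set Φ(δ − 2.241) = 0.85; then δ − 2.241 = Φ⁻¹(0.85) = 1.036, giving δ = 3.278.
(For δ > 0 the lower-tail rejection region contributes negligibly to power, so the one-term inversion is standard.)
δ = d·√(n/2) ⇒ n = 2(δ/d)² = 2 × (3.278 / 0.21)² = 487.27.
Rounding up, n = 488 per group.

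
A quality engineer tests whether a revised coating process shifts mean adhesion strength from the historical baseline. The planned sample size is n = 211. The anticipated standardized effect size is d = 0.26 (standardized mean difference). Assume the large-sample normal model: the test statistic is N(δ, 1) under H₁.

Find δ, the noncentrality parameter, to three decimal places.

δ = d·√n = 0.26 × √211 = 3.7767

δ ≈ 3.777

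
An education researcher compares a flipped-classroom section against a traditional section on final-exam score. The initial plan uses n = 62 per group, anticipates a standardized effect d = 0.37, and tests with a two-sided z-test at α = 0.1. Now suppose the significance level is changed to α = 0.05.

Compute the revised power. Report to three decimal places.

Power ≈ 0.540

δ = d·√(n/2) = 0.37 × √(62/2) = 2.0601 (unchanged). New critical value: z_{0.025} = 1.960.
Revised power = Φ(δ − 1.960) + Φ(−δ − 1.960) = Φ(0.100) + Φ(-4.020) = 0.5399 + 0.0000 = 0.5399.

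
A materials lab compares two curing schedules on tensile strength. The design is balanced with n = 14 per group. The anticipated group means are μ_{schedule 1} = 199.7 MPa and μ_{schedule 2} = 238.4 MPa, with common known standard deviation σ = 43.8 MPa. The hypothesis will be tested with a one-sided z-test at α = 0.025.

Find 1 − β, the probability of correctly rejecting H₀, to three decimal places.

Standardized effect: d = |μ_{schedule 1} − μ_{schedule 2}| / σ = |199.7 − 238.4| / 43.8 = 0.8836
Noncentrality parameter: δ = d·√(n/2) = 0.8836 × √(14/2) = 2.3377
Critical value for a one-sided test at α = 0.025: z_α = 1.960.
Power = Φ(δ − 1.960) = Φ(0.378) = 0.6472.

Power ≈ 0.647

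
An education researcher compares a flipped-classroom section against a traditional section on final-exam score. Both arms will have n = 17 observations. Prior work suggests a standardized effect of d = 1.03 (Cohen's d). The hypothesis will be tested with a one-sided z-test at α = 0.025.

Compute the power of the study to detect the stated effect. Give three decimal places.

Noncentrality parameter: δ = d·√(n/2) = 1.03 × √(17/2) = 3.0029
One-sided α = 0.025 → critical value z_{0.025} = 1.960.
Power = P(Z > 1.960 − δ) = Φ(1.043) = 0.8515.

Power ≈ 0.852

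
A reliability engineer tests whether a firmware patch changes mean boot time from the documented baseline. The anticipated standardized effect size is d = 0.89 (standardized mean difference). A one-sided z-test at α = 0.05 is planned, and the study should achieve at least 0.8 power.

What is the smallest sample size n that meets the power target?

Set Φ(δ − 1.645) = 0.8; then δ − 1.645 = Φ⁻¹(0.8) = 0.842, giving δ = 2.486.
δ = d·√n ⇒ n = (δ/d)² = (2.486 / 0.89)² = 7.81.
Rounding up, n = 8.

n = 8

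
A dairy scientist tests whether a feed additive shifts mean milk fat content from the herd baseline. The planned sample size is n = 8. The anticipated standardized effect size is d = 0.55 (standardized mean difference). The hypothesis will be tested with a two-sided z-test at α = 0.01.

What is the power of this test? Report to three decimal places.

Power ≈ 0.154

Noncentrality parameter: δ = d·√n = 0.55 × √8 = 1.5556
Critical value for a two-sided test at α = 0.01: z_{α/2} = 2.576.
Power = Φ(δ − 2.576) + Φ(−δ − 2.576) = Φ(-1.020) + Φ(-4.131) = 0.1538 + 0.0000 = 0.1538.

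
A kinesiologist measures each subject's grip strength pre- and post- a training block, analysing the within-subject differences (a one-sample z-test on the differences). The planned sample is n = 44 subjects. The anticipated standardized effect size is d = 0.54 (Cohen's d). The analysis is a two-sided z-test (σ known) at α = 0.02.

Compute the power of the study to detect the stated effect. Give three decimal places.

Power ≈ 0.895

Noncentrality parameter: δ = d·√n = 0.54 × √44 = 3.5820
Critical value for a two-sided test at α = 0.02: z_{α/2} = 2.326.
Power = Φ(δ − 2.326) + Φ(−δ − 2.326) = Φ(1.256) + Φ(-5.908) = 0.8954 + 0.0000 = 0.8954.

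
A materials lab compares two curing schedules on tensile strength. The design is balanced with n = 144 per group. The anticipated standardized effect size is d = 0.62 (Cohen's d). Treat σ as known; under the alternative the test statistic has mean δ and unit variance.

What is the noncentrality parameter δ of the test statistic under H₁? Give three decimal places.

The noncentrality parameter scales effect size by the design's sample-size factor: δ = d·√(n/2) = 0.62 × √(144/2) = 5.2609

δ ≈ 5.261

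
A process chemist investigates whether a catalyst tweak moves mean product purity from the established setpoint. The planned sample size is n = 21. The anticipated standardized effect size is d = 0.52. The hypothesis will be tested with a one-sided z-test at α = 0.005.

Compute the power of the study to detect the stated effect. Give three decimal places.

Power ≈ 0.424

Noncentrality parameter: δ = d·√n = 0.52 × √21 = 2.3829
One-sided α = 0.005 → critical value z_{0.005} = 2.576.
Power = P(Z > 2.576 − δ) = Φ(-0.193) = 0.4235.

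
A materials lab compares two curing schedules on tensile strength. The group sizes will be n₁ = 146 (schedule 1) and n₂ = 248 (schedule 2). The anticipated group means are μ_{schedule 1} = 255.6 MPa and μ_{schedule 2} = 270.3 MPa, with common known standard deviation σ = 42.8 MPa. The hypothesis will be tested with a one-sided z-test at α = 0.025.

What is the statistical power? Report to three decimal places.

Power ≈ 0.909

Standardized effect: d = |μ_{schedule 1} − μ_{schedule 2}| / σ = |255.6 − 270.3| / 42.8 = 0.3435
Noncentrality parameter: δ = d / √(1/n₁ + 1/n₂) = 0.3435 / √(1/146 + 1/248) = 3.2925
One-sided α = 0.025 → critical value z_{0.025} = 1.960.
Power = Φ(δ − 1.960) = Φ(1.333) = 0.9087.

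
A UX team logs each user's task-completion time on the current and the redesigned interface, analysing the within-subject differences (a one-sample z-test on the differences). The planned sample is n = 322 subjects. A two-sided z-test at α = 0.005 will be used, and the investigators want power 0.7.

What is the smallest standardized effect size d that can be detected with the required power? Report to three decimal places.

d ≈ 0.186

Required noncentrality: δ = z_{0.0025} + z_{0.30} = 2.807 + 0.524 = 3.331.
(The second rejection-region term Φ(−δ − z_{α/2}) is negligible and dropped.)
δ = d·√n ⇒ d = δ/√n = 3.331/√322 = 0.1857.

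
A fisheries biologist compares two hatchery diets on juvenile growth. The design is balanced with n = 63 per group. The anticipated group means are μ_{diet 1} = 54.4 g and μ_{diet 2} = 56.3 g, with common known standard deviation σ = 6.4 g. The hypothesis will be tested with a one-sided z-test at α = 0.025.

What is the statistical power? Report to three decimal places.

Power ≈ 0.384

Standardized effect: d = |μ_{diet 1} − μ_{diet 2}| / σ = |54.4 − 56.3| / 6.4 = 0.2969
Noncentrality parameter: δ = d·√(n/2) = 0.2969 × √(63/2) = 1.6662
Critical value for a one-sided test at α = 0.025: z_α = 1.960.
Power = P(Z > 1.960 − δ) = Φ(-0.294) = 0.3845.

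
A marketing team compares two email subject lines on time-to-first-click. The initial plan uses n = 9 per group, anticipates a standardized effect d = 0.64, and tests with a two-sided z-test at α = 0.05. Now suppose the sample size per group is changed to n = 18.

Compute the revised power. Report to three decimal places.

Power ≈ 0.484

With n = 18 per group: δ = d·√(n/2) = 0.64 × √(18/2) = 1.9200. Critical value z_{0.025} = 1.960.
Revised power = Φ(δ − 1.960) + Φ(−δ − 1.960) = Φ(-0.040) + Φ(-3.880) = 0.4841 + 0.0001 = 0.4841.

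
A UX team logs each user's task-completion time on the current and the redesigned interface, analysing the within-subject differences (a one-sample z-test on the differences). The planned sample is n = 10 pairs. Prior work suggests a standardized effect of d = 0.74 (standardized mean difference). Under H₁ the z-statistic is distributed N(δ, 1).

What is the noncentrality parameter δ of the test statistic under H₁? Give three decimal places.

The noncentrality parameter scales effect size by the design's sample-size factor: δ = d·√n = 0.74 × √10 = 2.3401

δ ≈ 2.340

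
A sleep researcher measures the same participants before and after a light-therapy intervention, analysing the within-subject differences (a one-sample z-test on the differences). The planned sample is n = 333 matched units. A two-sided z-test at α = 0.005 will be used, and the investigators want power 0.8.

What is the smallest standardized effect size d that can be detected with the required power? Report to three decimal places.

d ≈ 0.200

Need Φ(δ − 2.807) = 0.8, so δ = 2.807 + 0.842 = 3.649.
(The second rejection-region term Φ(−δ − z_{α/2}) is negligible and dropped.)
δ = d·√n ⇒ d = δ/√n = 3.649/√333 = 0.1999.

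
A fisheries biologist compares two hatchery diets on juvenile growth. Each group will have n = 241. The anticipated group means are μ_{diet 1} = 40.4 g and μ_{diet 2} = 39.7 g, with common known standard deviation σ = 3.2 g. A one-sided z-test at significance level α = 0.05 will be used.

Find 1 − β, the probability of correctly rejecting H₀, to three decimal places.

Standardized effect: d = |μ_{diet 1} − μ_{diet 2}| / σ = |40.4 − 39.7| / 3.2 = 0.2187
Noncentrality parameter: δ = d·√(n/2) = 0.2187 × √(241/2) = 2.4013
One-sided α = 0.05 → critical value z_{0.05} = 1.645.
Power = P(Z > 1.645 − δ) = Φ(0.756) = 0.7753.

Power ≈ 0.775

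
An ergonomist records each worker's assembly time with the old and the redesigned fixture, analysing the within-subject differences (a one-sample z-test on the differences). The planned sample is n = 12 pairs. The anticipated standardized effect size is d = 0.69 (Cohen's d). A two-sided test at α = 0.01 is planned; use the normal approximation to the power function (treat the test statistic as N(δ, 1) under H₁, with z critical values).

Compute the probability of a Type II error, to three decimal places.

β ≈ 0.574

Noncentrality parameter: δ = d·√n = 0.69 × √12 = 2.3902
Two-sided α = 0.01 → critical value z_{0.005} = 2.576.
Power = Φ(δ − 2.576) + Φ(−δ − 2.576) = Φ(-0.186) + Φ(-4.966) = 0.4264 + 0.0000 = 0.4264.
Type II error: β = 1 − power = 1 − 0.4264 = 0.5736.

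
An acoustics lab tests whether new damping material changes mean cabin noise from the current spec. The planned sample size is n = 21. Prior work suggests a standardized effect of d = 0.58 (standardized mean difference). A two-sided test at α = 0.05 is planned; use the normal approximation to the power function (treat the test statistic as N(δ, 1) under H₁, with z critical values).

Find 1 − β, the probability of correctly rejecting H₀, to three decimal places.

Noncentrality parameter: δ = d·√n = 0.58 × √21 = 2.6579
Two-sided α = 0.05 → critical value z_{0.025} = 1.960.
Power = Φ(δ − 1.960) + Φ(−δ − 1.960) = Φ(0.698) + Φ(-4.618) = 0.7574 + 0.0000 = 0.7574.

Power ≈ 0.757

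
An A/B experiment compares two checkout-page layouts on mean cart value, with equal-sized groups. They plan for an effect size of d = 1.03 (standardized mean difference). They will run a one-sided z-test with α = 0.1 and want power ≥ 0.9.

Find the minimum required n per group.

Set Φ(δ − 1.282) = 0.9; then δ − 1.282 = Φ⁻¹(0.9) = 1.282, giving δ = 2.563.
δ = d·√(n/2) ⇒ n = 2(δ/d)² = 2 × (2.563 / 1.03)² = 12.38.
Rounding up, n = 13 per group.

n = 13 per group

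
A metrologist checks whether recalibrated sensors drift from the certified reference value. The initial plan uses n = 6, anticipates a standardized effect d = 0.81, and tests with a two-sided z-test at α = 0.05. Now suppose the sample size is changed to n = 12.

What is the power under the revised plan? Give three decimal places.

With n = 12: δ = d·√n = 0.81 × √12 = 2.8059. Critical value z_{0.025} = 1.960.
Revised power = Φ(δ − 1.960) + Φ(−δ − 1.960) = Φ(0.846) + Φ(-4.766) = 0.8012 + 0.0000 = 0.8012.

Power ≈ 0.801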